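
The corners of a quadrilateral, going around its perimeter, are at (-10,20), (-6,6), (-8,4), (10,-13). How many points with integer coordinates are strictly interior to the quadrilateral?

Using the shoelace formula, 2A = |[(-10)·6 − (-6)·20] + [(-6)·4 − (-8)·6] + [(-8)·(-13) − 10·4] + [10·20 − (-10)·(-13)]| = 218, so the area is 109.
Along each edge there are gcd(|Δx|,|Δy|)+1 lattice points, so counting each shared vertex once the boundary has gcd(4,14) + gcd(2,2) + gcd(18,17) + gcd(20,33) = 2+2+1+1 = 6.
Pick's theorem gives I = A − B/2 + 1 = 109 − 6/2 + 1 = 107.

107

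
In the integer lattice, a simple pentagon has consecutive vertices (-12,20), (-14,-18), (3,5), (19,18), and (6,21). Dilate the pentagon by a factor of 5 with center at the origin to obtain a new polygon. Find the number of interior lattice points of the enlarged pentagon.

Using the shoelace formula, 2A = |((-12)·(-18) − (-14)·20) + ((-14)·5 − 3·(-18)) + (3·18 − 19·5) + (19·21 − 6·18) + (6·20 − (-12)·21)| = 1102, so the area is 551.
The number of boundary lattice points is Σ gcd(|Δx|,|Δy|) = gcd(2,38) + gcd(17,23) + gcd(16,13) + gcd(13,3) + gcd(18,1) = 2+1+1+1+1 = 6.
Scaling by 5 multiplies the area by 5² = 25 (so the new area is 13775) and multiplies the boundary lattice-point count by 5, giving 30.
By Pick's theorem, the interior count of the dilated polygon is 13775 − 30/2 + 1 = 13761.

13761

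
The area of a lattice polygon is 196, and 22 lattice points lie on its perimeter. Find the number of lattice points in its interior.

Pick's theorem A = I + B/2 − 1 rearranges to I = A − B/2 + 1 = 196 − 22/2 + 1 = 186.

186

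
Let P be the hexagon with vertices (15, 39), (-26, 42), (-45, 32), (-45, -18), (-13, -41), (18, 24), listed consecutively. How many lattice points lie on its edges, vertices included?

Along each edge there are gcd(|Δx|,|Δy|)+1 lattice points, so counting each shared vertex once the boundary has gcd(41,3) + gcd(19,10) + gcd(0,50) + gcd(32,23) + gcd(31,65) + gcd(3,15) = 1+1+50+1+1+3 = 57.

57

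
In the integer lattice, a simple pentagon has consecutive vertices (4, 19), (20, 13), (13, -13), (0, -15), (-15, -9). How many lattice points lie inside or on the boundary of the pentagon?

The shoelace formula gives twice the area as |[4·13 − 20·19] + [20·(-13) − 13·13] + [13·(-15) − 0·(-13)] + [0·(-9) − (-15)·(-15)] + [(-15)·19 − 4·(-9)]| = 1426, so the area is 713.
Along each edge there are gcd(|Δx|,|Δy|)+1 lattice points, so counting each shared vertex once the boundary has gcd(16,6) + gcd(7,26) + gcd(13,2) + gcd(15,6) + gcd(19,28) = 2+1+1+3+1 = 8.
Pick's theorem gives I = A − B/2 + 1 = 713 − 8/2 + 1 = 710, so the closed region contains I + B = 710 + 8 = 718 lattice points.

718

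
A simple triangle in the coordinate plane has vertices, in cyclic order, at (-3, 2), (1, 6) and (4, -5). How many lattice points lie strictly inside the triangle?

23

The shoelace formula gives twice the area as |((-3)·6 − 1·2) + (1·(-5) − 4·6) + (4·2 − (-3)·(-5))| = 56, so the area is 28.
The number of boundary lattice points is Σ gcd(|Δx|,|Δy|) = gcd(4,4) + gcd(3,11) + gcd(7,7) = 4+1+7 = 12.
Pick's theorem gives I = A − B/2 + 1 = 28 − 12/2 + 1 = 23.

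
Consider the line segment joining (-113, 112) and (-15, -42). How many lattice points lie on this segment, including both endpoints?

The number of lattice points on a segment between lattice points is gcd(|Δx|,|Δy|) + 1 = gcd(98,154) + 1 = 14 + 1 = 15.

15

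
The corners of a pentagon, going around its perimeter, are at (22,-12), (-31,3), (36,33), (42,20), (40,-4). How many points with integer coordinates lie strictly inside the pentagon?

The shoelace formula gives twice the area as |[22·3 − (-31)·(-12)] + [(-31)·33 − 36·3] + [36·20 − 42·33] + [42·(-4) − 40·20] + [40·(-12) − 22·(-4)]| = 3463, so the area is 1731.5.
The number of boundary lattice points is Σ gcd(|Δx|,|Δy|) = gcd(53,15) + gcd(67,30) + gcd(6,13) + gcd(2,24) + gcd(18,8) = 1+1+1+2+2 = 7.
By Pick's theorem A = I + B/2 − 1, so I = 1731.5 − 7/2 + 1 = 1729.

1729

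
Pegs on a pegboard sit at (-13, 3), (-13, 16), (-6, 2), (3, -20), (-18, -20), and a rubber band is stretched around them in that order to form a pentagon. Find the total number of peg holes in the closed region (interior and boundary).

382

The shoelace formula gives twice the area as |((-13)·16 − (-13)·3) + ((-13)·2 − (-6)·16) + ((-6)·(-20) − 3·2) + (3·(-20) − (-18)·(-20)) + ((-18)·3 − (-13)·(-20))| = 719, so the area is 359.5.
Summing gcd(|Δx|,|Δy|) over the edges gives the boundary count: gcd(0,13) + gcd(7,14) + gcd(9,22) + gcd(21,0) + gcd(5,23) = 13+7+1+21+1 = 43.
Pick's theorem gives I = A − B/2 + 1 = 359.5 − 43/2 + 1 = 339, so the closed region contains I + B = 339 + 43 = 382 lattice points.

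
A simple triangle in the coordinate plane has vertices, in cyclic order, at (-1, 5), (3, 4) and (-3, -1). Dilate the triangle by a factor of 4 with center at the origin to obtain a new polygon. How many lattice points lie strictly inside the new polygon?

201

The shoelace formula gives twice the area as |[(-1)·4 − 3·5] + [3·(-1) − (-3)·4] + [(-3)·5 − (-1)·(-1)]| = 26, so the area is 13.
Along each edge there are gcd(|Δx|,|Δy|)+1 lattice points, so counting each shared vertex once the boundary has gcd(4,1) + gcd(6,5) + gcd(2,6) = 1+1+2 = 4.
Scaling by 4 multiplies the area by 4² = 16 (so the new area is 208) and multiplies the boundary lattice-point count by 4, giving 16.
By Pick's theorem, the interior count of the dilated polygon is 208 − 16/2 + 1 = 201.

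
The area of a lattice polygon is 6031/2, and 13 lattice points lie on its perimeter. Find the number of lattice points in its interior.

Pick's theorem A = I + B/2 − 1 rearranges to I = A − B/2 + 1 = 6031/2 − 13/2 + 1 = 3010.

3010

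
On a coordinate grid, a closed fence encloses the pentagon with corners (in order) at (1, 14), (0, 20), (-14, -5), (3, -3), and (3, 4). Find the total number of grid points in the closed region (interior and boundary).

215

The shoelace formula gives twice the area as |[1·20 − 0·14] + [0·(-5) − (-14)·20] + [(-14)·(-3) − 3·(-5)] + [3·4 − 3·(-3)] + [3·14 − 1·4]| = 416, so the area is 208.
The number of boundary lattice points is Σ gcd(|Δx|,|Δy|) = gcd(1,6) + gcd(14,25) + gcd(17,2) + gcd(0,7) + gcd(2,10) = 1+1+1+7+2 = 12.
Pick's theorem gives I = A − B/2 + 1 = 208 − 12/2 + 1 = 203, so the closed region contains I + B = 203 + 12 = 215 lattice points.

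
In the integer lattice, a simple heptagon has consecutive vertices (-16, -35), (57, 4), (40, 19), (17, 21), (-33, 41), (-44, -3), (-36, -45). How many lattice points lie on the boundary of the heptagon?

Summing gcd(|Δx|,|Δy|) over the edges gives the boundary count: gcd(73,39) + gcd(17,15) + gcd(23,2) + gcd(50,20) + gcd(11,44) + gcd(8,42) + gcd(20,10) = 1+1+1+10+11+2+10 = 36.

36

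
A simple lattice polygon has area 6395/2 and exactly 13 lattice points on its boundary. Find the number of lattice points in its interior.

3192

From Pick's theorem, I = A − B/2 + 1 = 6395/2 − 13/2 + 1 = 3192.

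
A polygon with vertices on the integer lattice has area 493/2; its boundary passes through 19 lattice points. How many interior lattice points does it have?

Pick's theorem A = I + B/2 − 1 rearranges to I = A − B/2 + 1 = 493/2 − 19/2 + 1 = 238.

238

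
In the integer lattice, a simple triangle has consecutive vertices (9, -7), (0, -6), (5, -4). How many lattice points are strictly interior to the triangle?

Using the shoelace formula, 2A = |(9·(-6) − 0·(-7)) + (0·(-4) − 5·(-6)) + (5·(-7) − 9·(-4))| = 23, so the area is 23/2.
Summing gcd(|Δx|,|Δy|) over the edges gives the boundary count: gcd(9,1) + gcd(5,2) + gcd(4,3) = 1+1+1 = 3.
Pick's theorem gives I = A − B/2 + 1 = 23/2 − 3/2 + 1 = 11.

11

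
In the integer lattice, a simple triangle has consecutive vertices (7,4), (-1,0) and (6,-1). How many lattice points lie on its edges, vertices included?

The number of boundary lattice points is Σ gcd(|Δx|,|Δy|) = gcd(8,4) + gcd(7,1) + gcd(1,5) = 4+1+1 = 6.

6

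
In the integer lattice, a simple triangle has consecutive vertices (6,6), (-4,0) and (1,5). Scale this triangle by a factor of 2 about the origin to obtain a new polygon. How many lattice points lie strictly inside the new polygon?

The shoelace formula gives twice the area as |(6·0 − (-4)·6) + ((-4)·5 − 1·0) + (1·6 − 6·5)| = 20, so the area is 10.
The number of boundary lattice points is Σ gcd(|Δx|,|Δy|) = gcd(10,6) + gcd(5,5) + gcd(5,1) = 2+5+1 = 8.
Scaling by 2 multiplies the area by 2² = 4 (so the new area is 40) and multiplies the boundary lattice-point count by 2, giving 16.
By Pick's theorem, the interior count of the dilated polygon is 40 − 16/2 + 1 = 33.

33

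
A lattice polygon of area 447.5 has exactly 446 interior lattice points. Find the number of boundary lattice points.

5

Pick's theorem gives A = I + B/2 − 1, so B = 2(A − I + 1) = 2(447.5 − 446 + 1) = 5.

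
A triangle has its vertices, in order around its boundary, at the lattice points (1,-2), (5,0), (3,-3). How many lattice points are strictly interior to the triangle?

3

By the shoelace formula, twice the signed area is |(1·0 − 5·(-2)) + (5·(-3) − 3·0) + (3·(-2) − 1·(-3))| = 8, so the area is 4.
The number of boundary lattice points is Σ gcd(|Δx|,|Δy|) = gcd(4,2) + gcd(2,3) + gcd(2,1) = 2+1+1 = 4.
Pick's theorem gives I = A − B/2 + 1 = 4 − 4/2 + 1 = 3.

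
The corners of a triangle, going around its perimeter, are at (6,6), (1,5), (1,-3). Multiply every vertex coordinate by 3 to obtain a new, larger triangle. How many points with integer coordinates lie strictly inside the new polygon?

166

By the shoelace formula, twice the signed area is |[6·5 − 1·6] + [1·(-3) − 1·5] + [1·6 − 6·(-3)]| = 40, so the area is 20.
Along each edge there are gcd(|Δx|,|Δy|)+1 lattice points, so counting each shared vertex once the boundary has gcd(5,1) + gcd(0,8) + gcd(5,9) = 1+8+1 = 10.
Scaling by 3 multiplies the area by 3² = 9 (so the new area is 180) and multiplies the boundary lattice-point count by 3, giving 30.
By Pick's theorem, the interior count of the dilated polygon is 180 − 30/2 + 1 = 166.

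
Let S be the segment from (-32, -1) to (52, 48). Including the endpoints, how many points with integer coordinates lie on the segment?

The number of lattice points on a segment between lattice points is gcd(|Δx|,|Δy|) + 1 = gcd(84,49) + 1 = 7 + 1 = 8.

8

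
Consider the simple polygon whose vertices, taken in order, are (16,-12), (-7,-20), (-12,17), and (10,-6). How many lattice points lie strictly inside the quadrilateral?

439

The shoelace formula gives twice the area as |(16·(-20) − (-7)·(-12)) + ((-7)·17 − (-12)·(-20)) + ((-12)·(-6) − 10·17) + (10·(-12) − 16·(-6))| = 885, so the area is 442.5.
Summing gcd(|Δx|,|Δy|) over the edges gives the boundary count: gcd(23,8) + gcd(5,37) + gcd(22,23) + gcd(6,6) = 1+1+1+6 = 9.
Pick's theorem gives I = A − B/2 + 1 = 442.5 − 9/2 + 1 = 439.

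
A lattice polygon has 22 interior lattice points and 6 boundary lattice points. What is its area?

By Pick's theorem, A = I + B/2 − 1 = 22 + 6/2 − 1 = 24.

24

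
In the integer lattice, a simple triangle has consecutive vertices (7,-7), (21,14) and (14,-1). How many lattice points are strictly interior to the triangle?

28

By the shoelace formula, twice the signed area is |[7·14 − 21·(-7)] + [21·(-1) − 14·14] + [14·(-7) − 7·(-1)]| = 63, so the area is 63/2.
Along each edge there are gcd(|Δx|,|Δy|)+1 lattice points, so counting each shared vertex once the boundary has gcd(14,21) + gcd(7,15) + gcd(7,6) = 7+1+1 = 9.
By Pick's theorem A = I + B/2 − 1, so I = 63/2 − 9/2 + 1 = 28.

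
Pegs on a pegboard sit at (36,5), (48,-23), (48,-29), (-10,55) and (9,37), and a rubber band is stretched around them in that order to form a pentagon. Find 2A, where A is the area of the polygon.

1158

By the shoelace formula, twice the signed area is |(36·(-23) − 48·5) + (48·(-29) − 48·(-23)) + (48·55 − (-10)·(-29)) + ((-10)·37 − 9·55) + (9·5 − 36·37)| = 1158, so the area is 579.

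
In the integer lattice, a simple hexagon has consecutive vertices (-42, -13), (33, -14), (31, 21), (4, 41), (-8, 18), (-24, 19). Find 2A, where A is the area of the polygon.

Using the shoelace formula, 2A = |[(-42)·(-14) − 33·(-13)] + [33·21 − 31·(-14)] + [31·41 − 4·21] + [4·18 − (-8)·41] + [(-8)·19 − (-24)·18] + [(-24)·(-13) − (-42)·19]| = 5121, so the area is 5121/2.

5121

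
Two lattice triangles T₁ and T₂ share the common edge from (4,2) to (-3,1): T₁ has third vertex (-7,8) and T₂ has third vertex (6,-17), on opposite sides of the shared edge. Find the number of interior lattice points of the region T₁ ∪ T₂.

89

The union is the simple quadrilateral with vertices (4,2), (-7,8), (-3,1), (6,-17) in order.
The shoelace formula gives twice the area as |(4·8 − (-7)·2) + ((-7)·1 − (-3)·8) + ((-3)·(-17) − 6·1) + (6·2 − 4·(-17))| = 188, so the area is 94.
The number of boundary lattice points is Σ gcd(|Δx|,|Δy|) = gcd(11,6) + gcd(4,7) + gcd(9,18) + gcd(2,19) = 1+1+9+1 = 12.
By Pick's theorem I = A − B/2 + 1 = 94 − 12/2 + 1 = 89.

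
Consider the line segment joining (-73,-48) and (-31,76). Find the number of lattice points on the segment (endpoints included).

3

The number of lattice points on a segment between lattice points is gcd(|Δx|,|Δy|) + 1 = gcd(42,124) + 1 = 2 + 1 = 3.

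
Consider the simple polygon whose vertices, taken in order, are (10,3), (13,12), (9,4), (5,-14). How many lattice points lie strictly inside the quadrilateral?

By the shoelace formula, twice the signed area is |[10·12 − 13·3] + [13·4 − 9·12] + [9·(-14) − 5·4] + [5·3 − 10·(-14)]| = 34, so the area is 17.
Along each edge there are gcd(|Δx|,|Δy|)+1 lattice points, so counting each shared vertex once the boundary has gcd(3,9) + gcd(4,8) + gcd(4,18) + gcd(5,17) = 3+4+2+1 = 10.
Pick's theorem gives I = A − B/2 + 1 = 17 − 10/2 + 1 = 13.

13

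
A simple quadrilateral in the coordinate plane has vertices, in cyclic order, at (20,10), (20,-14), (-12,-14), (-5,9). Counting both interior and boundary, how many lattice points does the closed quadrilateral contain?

By the shoelace formula, twice the signed area is |[20·(-14) − 20·10] + [20·(-14) − (-12)·(-14)] + [(-12)·9 − (-5)·(-14)] + [(-5)·10 − 20·9]| = 1336, so the area is 668.
Summing gcd(|Δx|,|Δy|) over the edges gives the boundary count: gcd(0,24) + gcd(32,0) + gcd(7,23) + gcd(25,1) = 24+32+1+1 = 58.
Pick's theorem gives I = A − B/2 + 1 = 668 − 58/2 + 1 = 640, so the closed region contains I + B = 640 + 58 = 698 lattice points.

698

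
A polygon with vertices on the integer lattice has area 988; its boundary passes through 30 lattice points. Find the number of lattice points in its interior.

974

Pick's theorem A = I + B/2 − 1 rearranges to I = A − B/2 + 1 = 988 − 30/2 + 1 = 974.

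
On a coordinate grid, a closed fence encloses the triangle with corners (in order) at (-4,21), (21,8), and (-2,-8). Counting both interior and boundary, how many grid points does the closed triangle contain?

352

The shoelace formula gives twice the area as |[(-4)·8 − 21·21] + [21·(-8) − (-2)·8] + [(-2)·21 − (-4)·(-8)]| = 699, so the area is 349.5.
The number of boundary lattice points is Σ gcd(|Δx|,|Δy|) = gcd(25,13) + gcd(23,16) + gcd(2,29) = 1+1+1 = 3.
Pick's theorem gives I = A − B/2 + 1 = 349.5 − 3/2 + 1 = 349, so the closed region contains I + B = 349 + 3 = 352 lattice points.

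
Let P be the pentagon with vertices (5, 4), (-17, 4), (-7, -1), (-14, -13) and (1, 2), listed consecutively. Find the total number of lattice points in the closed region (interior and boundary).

The shoelace formula gives twice the area as |(5·4 − (-17)·4) + ((-17)·(-1) − (-7)·4) + ((-7)·(-13) − (-14)·(-1)) + ((-14)·2 − 1·(-13)) + (1·4 − 5·2)| = 189, so the area is 189/2.
Along each edge there are gcd(|Δx|,|Δy|)+1 lattice points, so counting each shared vertex once the boundary has gcd(22,0) + gcd(10,5) + gcd(7,12) + gcd(15,15) + gcd(4,2) = 22+5+1+15+2 = 45.
Pick's theorem gives I = A − B/2 + 1 = 189/2 − 45/2 + 1 = 73, so the closed region contains I + B = 73 + 45 = 118 lattice points.

118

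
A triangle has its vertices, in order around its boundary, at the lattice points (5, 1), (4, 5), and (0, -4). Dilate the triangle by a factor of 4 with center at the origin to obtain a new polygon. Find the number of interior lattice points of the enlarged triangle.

187

By the shoelace formula, twice the signed area is |[5·5 − 4·1] + [4·(-4) − 0·5] + [0·1 − 5·(-4)]| = 25, so the area is 12.5.
Along each edge there are gcd(|Δx|,|Δy|)+1 lattice points, so counting each shared vertex once the boundary has gcd(1,4) + gcd(4,9) + gcd(5,5) = 1+1+5 = 7.
Scaling by 4 multiplies the area by 4² = 16 (so the new area is 200) and multiplies the boundary lattice-point count by 4, giving 28.
By Pick's theorem, the interior count of the dilated polygon is 200 − 28/2 + 1 = 187.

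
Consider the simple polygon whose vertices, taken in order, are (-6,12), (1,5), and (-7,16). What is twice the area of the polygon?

21

By the shoelace formula, twice the signed area is |((-6)·5 − 1·12) + (1·16 − (-7)·5) + ((-7)·12 − (-6)·16)| = 21, so the area is 21/2.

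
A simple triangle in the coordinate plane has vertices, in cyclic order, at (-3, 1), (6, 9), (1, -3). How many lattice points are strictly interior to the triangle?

Using the shoelace formula, 2A = |[(-3)·9 − 6·1] + [6·(-3) − 1·9] + [1·1 − (-3)·(-3)]| = 68, so the area is 34.
Summing gcd(|Δx|,|Δy|) over the edges gives the boundary count: gcd(9,8) + gcd(5,12) + gcd(4,4) = 1+1+4 = 6.
By Pick's theorem A = I + B/2 − 1, so I = 34 − 6/2 + 1 = 32.

32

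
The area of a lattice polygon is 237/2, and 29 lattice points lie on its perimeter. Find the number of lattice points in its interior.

Pick's theorem A = I + B/2 − 1 rearranges to I = A − B/2 + 1 = 237/2 − 29/2 + 1 = 105.

105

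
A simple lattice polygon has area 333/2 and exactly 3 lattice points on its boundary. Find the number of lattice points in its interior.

Pick's theorem A = I + B/2 − 1 rearranges to I = A − B/2 + 1 = 333/2 − 3/2 + 1 = 166.

166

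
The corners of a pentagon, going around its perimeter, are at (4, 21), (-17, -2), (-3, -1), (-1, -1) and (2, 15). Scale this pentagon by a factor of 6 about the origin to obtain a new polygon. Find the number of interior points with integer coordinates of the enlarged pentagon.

5938

By the shoelace formula, twice the signed area is |[4·(-2) − (-17)·21] + [(-17)·(-1) − (-3)·(-2)] + [(-3)·(-1) − (-1)·(-1)] + [(-1)·15 − 2·(-1)] + [2·21 − 4·15]| = 331, so the area is 165.5.
Along each edge there are gcd(|Δx|,|Δy|)+1 lattice points, so counting each shared vertex once the boundary has gcd(21,23) + gcd(14,1) + gcd(2,0) + gcd(3,16) + gcd(2,6) = 1+1+2+1+2 = 7.
Scaling by 6 multiplies the area by 6² = 36 (so the new area is 5958) and multiplies the boundary lattice-point count by 6, giving 42.
By Pick's theorem, the interior count of the dilated polygon is 5958 − 42/2 + 1 = 5938.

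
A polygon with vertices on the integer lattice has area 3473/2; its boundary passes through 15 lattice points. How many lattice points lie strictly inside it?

From Pick's theorem, I = A − B/2 + 1 = 3473/2 − 15/2 + 1 = 1730.

1730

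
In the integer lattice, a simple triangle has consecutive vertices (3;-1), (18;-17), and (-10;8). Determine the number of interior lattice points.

The shoelace formula gives twice the area as |(3·(-17) − 18·(-1)) + (18·8 − (-10)·(-17)) + ((-10)·(-1) − 3·8)| = 73, so the area is 73/2.
Summing gcd(|Δx|,|Δy|) over the edges gives the boundary count: gcd(15,16) + gcd(28,25) + gcd(13,9) = 1+1+1 = 3.
By Pick's theorem A = I + B/2 − 1, so I = 73/2 − 3/2 + 1 = 36.

36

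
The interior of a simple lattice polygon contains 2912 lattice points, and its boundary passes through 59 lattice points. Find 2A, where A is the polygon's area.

5881

By Pick's theorem, A = I + B/2 − 1 = 2912 + 59/2 − 1 = 5881/2.
Hence 2A = 5881.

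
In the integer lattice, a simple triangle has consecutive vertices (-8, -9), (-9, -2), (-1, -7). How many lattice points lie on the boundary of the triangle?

3

The number of boundary lattice points is Σ gcd(|Δx|,|Δy|) = gcd(1,7) + gcd(8,5) + gcd(7,2) = 1+1+1 = 3.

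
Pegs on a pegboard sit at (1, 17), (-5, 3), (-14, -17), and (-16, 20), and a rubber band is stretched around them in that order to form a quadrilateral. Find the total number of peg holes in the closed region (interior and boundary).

By the shoelace formula, twice the signed area is |[1·3 − (-5)·17] + [(-5)·(-17) − (-14)·3] + [(-14)·20 − (-16)·(-17)] + [(-16)·17 − 1·20]| = 629, so the area is 629/2.
The number of boundary lattice points is Σ gcd(|Δx|,|Δy|) = gcd(6,14) + gcd(9,20) + gcd(2,37) + gcd(17,3) = 2+1+1+1 = 5.
Pick's theorem gives I = A − B/2 + 1 = 629/2 − 5/2 + 1 = 313, so the closed region contains I + B = 313 + 5 = 318 lattice points.

318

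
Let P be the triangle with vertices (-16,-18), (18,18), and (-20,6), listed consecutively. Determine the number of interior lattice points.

By the shoelace formula, twice the signed area is |[(-16)·18 − 18·(-18)] + [18·6 − (-20)·18] + [(-20)·(-18) − (-16)·6]| = 960, so the area is 480.
Summing gcd(|Δx|,|Δy|) over the edges gives the boundary count: gcd(34,36) + gcd(38,12) + gcd(4,24) = 2+2+4 = 8.
Pick's theorem gives I = A − B/2 + 1 = 480 − 8/2 + 1 = 477.

477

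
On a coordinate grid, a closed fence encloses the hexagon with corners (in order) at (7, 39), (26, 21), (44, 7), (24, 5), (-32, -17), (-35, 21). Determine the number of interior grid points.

2286

Using the shoelace formula, 2A = |[7·21 − 26·39] + [26·7 − 44·21] + [44·5 − 24·7] + [24·(-17) − (-32)·5] + [(-32)·21 − (-35)·(-17)] + [(-35)·39 − 7·21]| = 4584, so the area is 2292.
Summing gcd(|Δx|,|Δy|) over the edges gives the boundary count: gcd(19,18) + gcd(18,14) + gcd(20,2) + gcd(56,22) + gcd(3,38) + gcd(42,18) = 1+2+2+2+1+6 = 14.
Pick's theorem gives I = A − B/2 + 1 = 2292 − 14/2 + 1 = 2286.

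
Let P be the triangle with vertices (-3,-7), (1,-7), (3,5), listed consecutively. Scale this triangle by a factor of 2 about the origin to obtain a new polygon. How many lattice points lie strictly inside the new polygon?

85

Using the shoelace formula, 2A = |((-3)·(-7) − 1·(-7)) + (1·5 − 3·(-7)) + (3·(-7) − (-3)·5)| = 48, so the area is 24.
Along each edge there are gcd(|Δx|,|Δy|)+1 lattice points, so counting each shared vertex once the boundary has gcd(4,0) + gcd(2,12) + gcd(6,12) = 4+2+6 = 12.
Scaling by 2 multiplies the area by 2² = 4 (so the new area is 96) and multiplies the boundary lattice-point count by 2, giving 24.
By Pick's theorem, the interior count of the dilated polygon is 96 − 24/2 + 1 = 85.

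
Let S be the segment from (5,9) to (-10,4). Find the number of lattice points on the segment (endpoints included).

6

The number of lattice points on a segment between lattice points is gcd(|Δx|,|Δy|) + 1 = gcd(15,5) + 1 = 5 + 1 = 6.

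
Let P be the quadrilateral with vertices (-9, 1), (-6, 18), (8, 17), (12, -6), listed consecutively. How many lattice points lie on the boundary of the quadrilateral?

10

Along each edge there are gcd(|Δx|,|Δy|)+1 lattice points, so counting each shared vertex once the boundary has gcd(3,17) + gcd(14,1) + gcd(4,23) + gcd(21,7) = 1+1+1+7 = 10.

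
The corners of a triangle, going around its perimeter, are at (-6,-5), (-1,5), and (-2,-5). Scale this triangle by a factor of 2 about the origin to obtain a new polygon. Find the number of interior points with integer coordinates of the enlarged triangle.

71

The shoelace formula gives twice the area as |[(-6)·5 − (-1)·(-5)] + [(-1)·(-5) − (-2)·5] + [(-2)·(-5) − (-6)·(-5)]| = 40, so the area is 20.
Summing gcd(|Δx|,|Δy|) over the edges gives the boundary count: gcd(5,10) + gcd(1,10) + gcd(4,0) = 5+1+4 = 10.
Scaling by 2 multiplies the area by 2² = 4 (so the new area is 80) and multiplies the boundary lattice-point count by 2, giving 20.
By Pick's theorem, the interior count of the dilated polygon is 80 − 20/2 + 1 = 71.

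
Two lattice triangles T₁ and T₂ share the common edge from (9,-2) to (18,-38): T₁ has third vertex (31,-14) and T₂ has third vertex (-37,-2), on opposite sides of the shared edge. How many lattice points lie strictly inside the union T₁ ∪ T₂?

The union is the simple quadrilateral with vertices (9,-2), (31,-14), (18,-38), (-37,-2) in order.
By the shoelace formula, twice the signed area is |(9·(-14) − 31·(-2)) + (31·(-38) − 18·(-14)) + (18·(-2) − (-37)·(-38)) + ((-37)·(-2) − 9·(-2))| = 2340, so the area is 1170.
Along each edge there are gcd(|Δx|,|Δy|)+1 lattice points, so counting each shared vertex once the boundary has gcd(22,12) + gcd(13,24) + gcd(55,36) + gcd(46,0) = 2+1+1+46 = 50.
By Pick's theorem I = A − B/2 + 1 = 1170 − 50/2 + 1 = 1146.

1146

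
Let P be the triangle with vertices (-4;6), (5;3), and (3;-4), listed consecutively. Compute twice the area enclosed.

69

The shoelace formula gives twice the area as |((-4)·3 − 5·6) + (5·(-4) − 3·3) + (3·6 − (-4)·(-4))| = 69, so the area is 34.5.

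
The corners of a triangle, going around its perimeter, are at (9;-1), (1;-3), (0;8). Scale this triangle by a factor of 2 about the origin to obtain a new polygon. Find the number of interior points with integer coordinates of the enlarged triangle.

The shoelace formula gives twice the area as |(9·(-3) − 1·(-1)) + (1·8 − 0·(-3)) + (0·(-1) − 9·8)| = 90, so the area is 45.
Summing gcd(|Δx|,|Δy|) over the edges gives the boundary count: gcd(8,2) + gcd(1,11) + gcd(9,9) = 2+1+9 = 12.
Scaling by 2 multiplies the area by 2² = 4 (so the new area is 180) and multiplies the boundary lattice-point count by 2, giving 24.
By Pick's theorem, the interior count of the dilated polygon is 180 − 24/2 + 1 = 169.

169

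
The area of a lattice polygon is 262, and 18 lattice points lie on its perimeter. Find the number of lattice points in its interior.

254

From Pick's theorem, I = A − B/2 + 1 = 262 − 18/2 + 1 = 254.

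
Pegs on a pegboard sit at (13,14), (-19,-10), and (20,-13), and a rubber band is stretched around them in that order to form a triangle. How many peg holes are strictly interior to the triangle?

511

By the shoelace formula, twice the signed area is |[13·(-10) − (-19)·14] + [(-19)·(-13) − 20·(-10)] + [20·14 − 13·(-13)]| = 1032, so the area is 516.
Summing gcd(|Δx|,|Δy|) over the edges gives the boundary count: gcd(32,24) + gcd(39,3) + gcd(7,27) = 8+3+1 = 12.
Pick's theorem gives I = A − B/2 + 1 = 516 − 12/2 + 1 = 511.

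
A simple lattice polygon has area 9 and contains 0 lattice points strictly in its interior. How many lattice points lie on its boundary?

Pick's theorem gives A = I + B/2 − 1, so B = 2(A − I + 1) = 2(9 − 0 + 1) = 20.

20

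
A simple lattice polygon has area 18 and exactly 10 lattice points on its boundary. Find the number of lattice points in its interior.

Pick's theorem A = I + B/2 − 1 rearranges to I = A − B/2 + 1 = 18 − 10/2 + 1 = 14.

14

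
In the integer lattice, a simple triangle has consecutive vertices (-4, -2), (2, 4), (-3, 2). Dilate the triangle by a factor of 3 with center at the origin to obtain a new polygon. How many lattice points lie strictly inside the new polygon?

70

The shoelace formula gives twice the area as |((-4)·4 − 2·(-2)) + (2·2 − (-3)·4) + ((-3)·(-2) − (-4)·2)| = 18, so the area is 9.
Summing gcd(|Δx|,|Δy|) over the edges gives the boundary count: gcd(6,6) + gcd(5,2) + gcd(1,4) = 6+1+1 = 8.
Scaling by 3 multiplies the area by 3² = 9 (so the new area is 81) and multiplies the boundary lattice-point count by 3, giving 24.
By Pick's theorem, the interior count of the dilated polygon is 81 − 24/2 + 1 = 70.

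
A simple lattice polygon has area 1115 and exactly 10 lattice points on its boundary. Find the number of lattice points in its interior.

Pick's theorem A = I + B/2 − 1 rearranges to I = A − B/2 + 1 = 1115 − 10/2 + 1 = 1111.

1111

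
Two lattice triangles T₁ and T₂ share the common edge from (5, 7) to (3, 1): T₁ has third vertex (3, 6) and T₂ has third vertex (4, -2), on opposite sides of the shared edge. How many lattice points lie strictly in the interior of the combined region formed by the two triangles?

8

The union is the simple quadrilateral with vertices (5, 7), (3, 6), (3, 1), (4, -2) in order.
The shoelace formula gives twice the area as |[5·6 − 3·7] + [3·1 − 3·6] + [3·(-2) − 4·1] + [4·7 − 5·(-2)]| = 22, so the area is 11.
The number of boundary lattice points is Σ gcd(|Δx|,|Δy|) = gcd(2,1) + gcd(0,5) + gcd(1,3) + gcd(1,9) = 1+5+1+1 = 8.
By Pick's theorem I = A − B/2 + 1 = 11 − 8/2 + 1 = 8.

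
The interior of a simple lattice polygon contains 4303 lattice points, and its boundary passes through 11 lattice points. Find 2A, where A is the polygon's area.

8615

By Pick's theorem, A = I + B/2 − 1 = 4303 + 11/2 − 1 = 8615/2.
Hence 2A = 8615.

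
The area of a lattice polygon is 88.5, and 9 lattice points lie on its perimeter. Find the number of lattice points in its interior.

Pick's theorem A = I + B/2 − 1 rearranges to I = A − B/2 + 1 = 88.5 − 9/2 + 1 = 85.

85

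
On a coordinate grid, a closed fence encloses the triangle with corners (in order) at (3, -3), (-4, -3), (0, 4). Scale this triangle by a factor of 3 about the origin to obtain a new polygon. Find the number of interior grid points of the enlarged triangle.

208

The shoelace formula gives twice the area as |(3·(-3) − (-4)·(-3)) + ((-4)·4 − 0·(-3)) + (0·(-3) − 3·4)| = 49, so the area is 49/2.
Summing gcd(|Δx|,|Δy|) over the edges gives the boundary count: gcd(7,0) + gcd(4,7) + gcd(3,7) = 7+1+1 = 9.
Scaling by 3 multiplies the area by 3² = 9 (so the new area is 220.5) and multiplies the boundary lattice-point count by 3, giving 27.
By Pick's theorem, the interior count of the dilated polygon is 220.5 − 27/2 + 1 = 208.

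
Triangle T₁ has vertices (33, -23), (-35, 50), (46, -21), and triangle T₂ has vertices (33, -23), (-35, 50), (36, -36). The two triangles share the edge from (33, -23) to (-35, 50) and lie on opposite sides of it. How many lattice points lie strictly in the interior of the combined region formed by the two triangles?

874

The union is the simple quadrilateral with vertices (33, -23), (46, -21), (-35, 50), (36, -36) in order.
The shoelace formula gives twice the area as |[33·(-21) − 46·(-23)] + [46·50 − (-35)·(-21)] + [(-35)·(-36) − 36·50] + [36·(-23) − 33·(-36)]| = 1750, so the area is 875.
The number of boundary lattice points is Σ gcd(|Δx|,|Δy|) = gcd(13,2) + gcd(81,71) + gcd(71,86) + gcd(3,13) = 1+1+1+1 = 4.
By Pick's theorem I = A − B/2 + 1 = 875 − 4/2 + 1 = 874.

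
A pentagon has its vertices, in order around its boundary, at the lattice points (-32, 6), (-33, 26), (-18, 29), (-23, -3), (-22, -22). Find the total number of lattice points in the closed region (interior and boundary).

404

By the shoelace formula, twice the signed area is |((-32)·26 − (-33)·6) + ((-33)·29 − (-18)·26) + ((-18)·(-3) − (-23)·29) + ((-23)·(-22) − (-22)·(-3)) + ((-22)·6 − (-32)·(-22))| = 798, so the area is 399.
Along each edge there are gcd(|Δx|,|Δy|)+1 lattice points, so counting each shared vertex once the boundary has gcd(1,20) + gcd(15,3) + gcd(5,32) + gcd(1,19) + gcd(10,28) = 1+3+1+1+2 = 8.
Pick's theorem gives I = A − B/2 + 1 = 399 − 8/2 + 1 = 396, so the closed region contains I + B = 396 + 8 = 404 lattice points.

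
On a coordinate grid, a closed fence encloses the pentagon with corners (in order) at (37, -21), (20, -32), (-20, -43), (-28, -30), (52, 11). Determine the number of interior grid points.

The shoelace formula gives twice the area as |(37·(-32) − 20·(-21)) + (20·(-43) − (-20)·(-32)) + ((-20)·(-30) − (-28)·(-43)) + ((-28)·11 − 52·(-30)) + (52·(-21) − 37·11)| = 3115, so the area is 3115/2.
Along each edge there are gcd(|Δx|,|Δy|)+1 lattice points, so counting each shared vertex once the boundary has gcd(17,11) + gcd(40,11) + gcd(8,13) + gcd(80,41) + gcd(15,32) = 1+1+1+1+1 = 5.
By Pick's theorem A = I + B/2 − 1, so I = 3115/2 − 5/2 + 1 = 1556.

1556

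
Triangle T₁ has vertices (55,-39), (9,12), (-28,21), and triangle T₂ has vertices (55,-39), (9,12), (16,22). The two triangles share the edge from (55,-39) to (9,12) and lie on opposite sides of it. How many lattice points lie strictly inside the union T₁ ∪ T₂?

1144

The union is the simple quadrilateral with vertices (55,-39), (-28,21), (9,12), (16,22) in order.
Using the shoelace formula, 2A = |(55·21 − (-28)·(-39)) + ((-28)·12 − 9·21) + (9·22 − 16·12) + (16·(-39) − 55·22)| = 2290, so the area is 1145.
The number of boundary lattice points is Σ gcd(|Δx|,|Δy|) = gcd(83,60) + gcd(37,9) + gcd(7,10) + gcd(39,61) = 1+1+1+1 = 4.
By Pick's theorem I = A − B/2 + 1 = 1145 − 4/2 + 1 = 1144.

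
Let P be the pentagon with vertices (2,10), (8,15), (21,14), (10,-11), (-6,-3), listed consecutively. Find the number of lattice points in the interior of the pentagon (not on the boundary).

382

Using the shoelace formula, 2A = |[2·15 − 8·10] + [8·14 − 21·15] + [21·(-11) − 10·14] + [10·(-3) − (-6)·(-11)] + [(-6)·10 − 2·(-3)]| = 774, so the area is 387.
Summing gcd(|Δx|,|Δy|) over the edges gives the boundary count: gcd(6,5) + gcd(13,1) + gcd(11,25) + gcd(16,8) + gcd(8,13) = 1+1+1+8+1 = 12.
Pick's theorem gives I = A − B/2 + 1 = 387 − 12/2 + 1 = 382.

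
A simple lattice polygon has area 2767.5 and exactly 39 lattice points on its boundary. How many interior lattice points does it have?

Pick's theorem A = I + B/2 − 1 rearranges to I = A − B/2 + 1 = 2767.5 − 39/2 + 1 = 2749.

2749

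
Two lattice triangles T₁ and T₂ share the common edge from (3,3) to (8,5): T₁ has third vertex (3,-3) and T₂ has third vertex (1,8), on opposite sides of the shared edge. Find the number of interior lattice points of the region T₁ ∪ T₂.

26

The union is the simple quadrilateral with vertices (3,3), (3,-3), (8,5), (1,8) in order.
By the shoelace formula, twice the signed area is |(3·(-3) − 3·3) + (3·5 − 8·(-3)) + (8·8 − 1·5) + (1·3 − 3·8)| = 59, so the area is 59/2.
The number of boundary lattice points is Σ gcd(|Δx|,|Δy|) = gcd(0,6) + gcd(5,8) + gcd(7,3) + gcd(2,5) = 6+1+1+1 = 9.
By Pick's theorem I = A − B/2 + 1 = 59/2 − 9/2 + 1 = 26.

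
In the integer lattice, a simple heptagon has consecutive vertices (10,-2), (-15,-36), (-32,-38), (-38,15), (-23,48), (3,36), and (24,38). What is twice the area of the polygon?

The shoelace formula gives twice the area as |[10·(-36) − (-15)·(-2)] + [(-15)·(-38) − (-32)·(-36)] + [(-32)·15 − (-38)·(-38)] + [(-38)·48 − (-23)·15] + [(-23)·36 − 3·48] + [3·38 − 24·36] + [24·(-2) − 10·38]| = 6525, so the area is 6525/2.

6525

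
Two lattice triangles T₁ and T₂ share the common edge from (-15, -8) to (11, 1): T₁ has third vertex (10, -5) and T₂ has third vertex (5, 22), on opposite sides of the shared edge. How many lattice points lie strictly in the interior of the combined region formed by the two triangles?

367

The union is the simple quadrilateral with vertices (-15, -8), (10, -5), (11, 1), (5, 22) in order.
Using the shoelace formula, 2A = |((-15)·(-5) − 10·(-8)) + (10·1 − 11·(-5)) + (11·22 − 5·1) + (5·(-8) − (-15)·22)| = 747, so the area is 373.5.
Along each edge there are gcd(|Δx|,|Δy|)+1 lattice points, so counting each shared vertex once the boundary has gcd(25,3) + gcd(1,6) + gcd(6,21) + gcd(20,30) = 1+1+3+10 = 15.
By Pick's theorem I = A − B/2 + 1 = 373.5 − 15/2 + 1 = 367.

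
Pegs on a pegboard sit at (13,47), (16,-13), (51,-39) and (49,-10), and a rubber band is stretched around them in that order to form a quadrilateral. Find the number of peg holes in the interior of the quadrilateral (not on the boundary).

1473

By the shoelace formula, twice the signed area is |[13·(-13) − 16·47] + [16·(-39) − 51·(-13)] + [51·(-10) − 49·(-39)] + [49·47 − 13·(-10)]| = 2952, so the area is 1476.
Along each edge there are gcd(|Δx|,|Δy|)+1 lattice points, so counting each shared vertex once the boundary has gcd(3,60) + gcd(35,26) + gcd(2,29) + gcd(36,57) = 3+1+1+3 = 8.
Pick's theorem gives I = A − B/2 + 1 = 1476 − 8/2 + 1 = 1473.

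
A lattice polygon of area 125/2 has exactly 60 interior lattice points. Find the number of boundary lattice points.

Pick's theorem gives A = I + B/2 − 1, so B = 2(A − I + 1) = 2(125/2 − 60 + 1) = 7.

7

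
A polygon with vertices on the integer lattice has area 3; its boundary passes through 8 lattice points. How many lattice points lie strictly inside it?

From Pick's theorem, I = A − B/2 + 1 = 3 − 8/2 + 1 = 0.

0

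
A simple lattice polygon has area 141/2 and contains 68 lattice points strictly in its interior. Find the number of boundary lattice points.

Pick's theorem gives A = I + B/2 − 1, so B = 2(A − I + 1) = 2(141/2 − 68 + 1) = 7.

7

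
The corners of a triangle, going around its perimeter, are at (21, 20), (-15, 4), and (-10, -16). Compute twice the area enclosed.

The shoelace formula gives twice the area as |[21·4 − (-15)·20] + [(-15)·(-16) − (-10)·4] + [(-10)·20 − 21·(-16)]| = 800, so the area is 400.

800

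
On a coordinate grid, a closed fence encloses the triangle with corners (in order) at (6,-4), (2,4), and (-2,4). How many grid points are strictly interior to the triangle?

Using the shoelace formula, 2A = |(6·4 − 2·(-4)) + (2·4 − (-2)·4) + ((-2)·(-4) − 6·4)| = 32, so the area is 16.
Along each edge there are gcd(|Δx|,|Δy|)+1 lattice points, so counting each shared vertex once the boundary has gcd(4,8) + gcd(4,0) + gcd(8,8) = 4+4+8 = 16.
By Pick's theorem A = I + B/2 − 1, so I = 16 − 16/2 + 1 = 9.

9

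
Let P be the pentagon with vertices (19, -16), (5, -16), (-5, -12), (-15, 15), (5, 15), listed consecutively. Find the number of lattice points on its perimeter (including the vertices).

38

Along each edge there are gcd(|Δx|,|Δy|)+1 lattice points, so counting each shared vertex once the boundary has gcd(14,0) + gcd(10,4) + gcd(10,27) + gcd(20,0) + gcd(14,31) = 14+2+1+20+1 = 38.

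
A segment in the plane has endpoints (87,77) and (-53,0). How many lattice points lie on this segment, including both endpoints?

8

The number of lattice points on a segment between lattice points is gcd(|Δx|,|Δy|) + 1 = gcd(140,77) + 1 = 7 + 1 = 8.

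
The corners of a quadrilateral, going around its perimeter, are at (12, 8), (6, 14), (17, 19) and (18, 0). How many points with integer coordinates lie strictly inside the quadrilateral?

By the shoelace formula, twice the signed area is |[12·14 − 6·8] + [6·19 − 17·14] + [17·0 − 18·19] + [18·8 − 12·0]| = 202, so the area is 101.
Along each edge there are gcd(|Δx|,|Δy|)+1 lattice points, so counting each shared vertex once the boundary has gcd(6,6) + gcd(11,5) + gcd(1,19) + gcd(6,8) = 6+1+1+2 = 10.
By Pick's theorem A = I + B/2 − 1, so I = 101 − 10/2 + 1 = 97.

97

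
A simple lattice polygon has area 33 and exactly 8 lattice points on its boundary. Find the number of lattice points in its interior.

30

From Pick's theorem, I = A − B/2 + 1 = 33 − 8/2 + 1 = 30.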